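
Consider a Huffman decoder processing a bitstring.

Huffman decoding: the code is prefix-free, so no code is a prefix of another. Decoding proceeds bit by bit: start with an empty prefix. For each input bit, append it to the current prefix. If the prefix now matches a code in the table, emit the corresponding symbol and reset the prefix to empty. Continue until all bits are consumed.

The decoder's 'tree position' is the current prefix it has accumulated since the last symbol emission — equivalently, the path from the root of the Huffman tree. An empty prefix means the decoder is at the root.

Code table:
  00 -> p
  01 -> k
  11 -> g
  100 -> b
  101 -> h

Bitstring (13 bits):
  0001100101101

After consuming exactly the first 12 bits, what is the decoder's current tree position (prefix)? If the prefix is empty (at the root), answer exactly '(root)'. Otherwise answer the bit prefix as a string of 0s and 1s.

Bit 0: prefix='0' (no match yet)
Bit 1: prefix='00' -> emit 'p', reset
Bit 2: prefix='0' (no match yet)
Bit 3: prefix='01' -> emit 'k', reset
Bit 4: prefix='1' (no match yet)
Bit 5: prefix='10' (no match yet)
Bit 6: prefix='100' -> emit 'b', reset
Bit 7: prefix='1' (no match yet)
Bit 8: prefix='10' (no match yet)
Bit 9: prefix='101' -> emit 'h', reset
Bit 10: prefix='1' (no match yet)
Bit 11: prefix='10' (no match yet)

Answer: 10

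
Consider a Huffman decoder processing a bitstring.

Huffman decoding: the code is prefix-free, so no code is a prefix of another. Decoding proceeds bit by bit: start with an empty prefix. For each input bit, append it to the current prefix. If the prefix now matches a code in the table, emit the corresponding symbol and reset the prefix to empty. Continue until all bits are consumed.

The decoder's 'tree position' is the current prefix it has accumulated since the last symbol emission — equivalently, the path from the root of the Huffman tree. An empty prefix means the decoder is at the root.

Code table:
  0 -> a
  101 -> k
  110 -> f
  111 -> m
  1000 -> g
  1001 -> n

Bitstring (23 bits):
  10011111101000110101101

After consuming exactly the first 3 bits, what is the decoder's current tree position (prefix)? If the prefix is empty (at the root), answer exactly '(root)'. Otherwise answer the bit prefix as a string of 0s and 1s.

Bit 0: prefix='1' (no match yet)
Bit 1: prefix='10' (no match yet)
Bit 2: prefix='100' (no match yet)

Answer: 100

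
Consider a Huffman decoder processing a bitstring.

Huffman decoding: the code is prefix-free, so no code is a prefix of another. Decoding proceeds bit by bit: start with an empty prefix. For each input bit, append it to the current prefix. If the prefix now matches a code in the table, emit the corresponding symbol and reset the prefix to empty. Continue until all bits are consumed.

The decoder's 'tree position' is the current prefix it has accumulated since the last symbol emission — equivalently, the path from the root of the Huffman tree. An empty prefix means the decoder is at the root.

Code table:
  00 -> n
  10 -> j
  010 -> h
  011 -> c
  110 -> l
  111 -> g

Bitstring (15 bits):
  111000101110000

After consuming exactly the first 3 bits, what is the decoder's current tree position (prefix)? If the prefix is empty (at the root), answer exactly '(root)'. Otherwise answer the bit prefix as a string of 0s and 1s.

Answer: (root)

Derivation:
Bit 0: prefix='1' (no match yet)
Bit 1: prefix='11' (no match yet)
Bit 2: prefix='111' -> emit 'g', reset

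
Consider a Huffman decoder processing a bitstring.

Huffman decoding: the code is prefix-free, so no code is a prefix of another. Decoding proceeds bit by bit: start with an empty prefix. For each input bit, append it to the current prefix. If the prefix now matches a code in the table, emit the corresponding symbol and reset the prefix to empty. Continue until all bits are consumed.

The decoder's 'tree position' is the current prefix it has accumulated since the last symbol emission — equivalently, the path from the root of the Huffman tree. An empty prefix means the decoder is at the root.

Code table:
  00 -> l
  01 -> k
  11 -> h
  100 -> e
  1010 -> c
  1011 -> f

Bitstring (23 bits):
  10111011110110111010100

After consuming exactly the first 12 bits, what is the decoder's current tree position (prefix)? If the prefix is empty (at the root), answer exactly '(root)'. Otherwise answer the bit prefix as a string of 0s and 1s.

Answer: (root)

Derivation:
Bit 0: prefix='1' (no match yet)
Bit 1: prefix='10' (no match yet)
Bit 2: prefix='101' (no match yet)
Bit 3: prefix='1011' -> emit 'f', reset
Bit 4: prefix='1' (no match yet)
Bit 5: prefix='10' (no match yet)
Bit 6: prefix='101' (no match yet)
Bit 7: prefix='1011' -> emit 'f', reset
Bit 8: prefix='1' (no match yet)
Bit 9: prefix='11' -> emit 'h', reset
Bit 10: prefix='0' (no match yet)
Bit 11: prefix='01' -> emit 'k', reset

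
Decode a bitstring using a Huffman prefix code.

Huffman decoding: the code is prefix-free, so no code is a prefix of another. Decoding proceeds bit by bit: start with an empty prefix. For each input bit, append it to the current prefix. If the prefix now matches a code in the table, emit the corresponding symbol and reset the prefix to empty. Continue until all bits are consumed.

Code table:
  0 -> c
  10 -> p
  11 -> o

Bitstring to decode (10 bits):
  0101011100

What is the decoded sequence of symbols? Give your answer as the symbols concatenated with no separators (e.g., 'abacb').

Bit 0: prefix='0' -> emit 'c', reset
Bit 1: prefix='1' (no match yet)
Bit 2: prefix='10' -> emit 'p', reset
Bit 3: prefix='1' (no match yet)
Bit 4: prefix='10' -> emit 'p', reset
Bit 5: prefix='1' (no match yet)
Bit 6: prefix='11' -> emit 'o', reset
Bit 7: prefix='1' (no match yet)
Bit 8: prefix='10' -> emit 'p', reset
Bit 9: prefix='0' -> emit 'c', reset

Answer: cppopc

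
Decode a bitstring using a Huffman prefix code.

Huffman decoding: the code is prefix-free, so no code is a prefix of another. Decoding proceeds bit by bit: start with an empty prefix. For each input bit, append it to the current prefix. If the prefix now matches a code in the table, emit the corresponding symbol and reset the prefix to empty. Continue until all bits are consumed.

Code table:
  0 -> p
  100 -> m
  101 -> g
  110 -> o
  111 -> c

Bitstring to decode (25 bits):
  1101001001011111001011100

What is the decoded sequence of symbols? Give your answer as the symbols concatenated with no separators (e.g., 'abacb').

Answer: ommgcmgop

Derivation:
Bit 0: prefix='1' (no match yet)
Bit 1: prefix='11' (no match yet)
Bit 2: prefix='110' -> emit 'o', reset
Bit 3: prefix='1' (no match yet)
Bit 4: prefix='10' (no match yet)
Bit 5: prefix='100' -> emit 'm', reset
Bit 6: prefix='1' (no match yet)
Bit 7: prefix='10' (no match yet)
Bit 8: prefix='100' -> emit 'm', reset
Bit 9: prefix='1' (no match yet)
Bit 10: prefix='10' (no match yet)
Bit 11: prefix='101' -> emit 'g', reset
Bit 12: prefix='1' (no match yet)
Bit 13: prefix='11' (no match yet)
Bit 14: prefix='111' -> emit 'c', reset
Bit 15: prefix='1' (no match yet)
Bit 16: prefix='10' (no match yet)
Bit 17: prefix='100' -> emit 'm', reset
Bit 18: prefix='1' (no match yet)
Bit 19: prefix='10' (no match yet)
Bit 20: prefix='101' -> emit 'g', reset
Bit 21: prefix='1' (no match yet)
Bit 22: prefix='11' (no match yet)
Bit 23: prefix='110' -> emit 'o', reset
Bit 24: prefix='0' -> emit 'p', reset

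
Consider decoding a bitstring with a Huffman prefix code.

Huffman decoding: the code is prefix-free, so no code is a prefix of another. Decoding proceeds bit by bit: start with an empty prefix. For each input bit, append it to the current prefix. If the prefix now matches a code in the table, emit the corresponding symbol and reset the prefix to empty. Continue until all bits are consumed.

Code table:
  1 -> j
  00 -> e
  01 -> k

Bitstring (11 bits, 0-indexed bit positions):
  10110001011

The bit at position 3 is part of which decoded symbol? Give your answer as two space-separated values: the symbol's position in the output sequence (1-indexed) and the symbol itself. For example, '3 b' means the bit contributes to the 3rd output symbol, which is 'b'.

Answer: 3 j

Derivation:
Bit 0: prefix='1' -> emit 'j', reset
Bit 1: prefix='0' (no match yet)
Bit 2: prefix='01' -> emit 'k', reset
Bit 3: prefix='1' -> emit 'j', reset
Bit 4: prefix='0' (no match yet)
Bit 5: prefix='00' -> emit 'e', reset
Bit 6: prefix='0' (no match yet)
Bit 7: prefix='01' -> emit 'k', reset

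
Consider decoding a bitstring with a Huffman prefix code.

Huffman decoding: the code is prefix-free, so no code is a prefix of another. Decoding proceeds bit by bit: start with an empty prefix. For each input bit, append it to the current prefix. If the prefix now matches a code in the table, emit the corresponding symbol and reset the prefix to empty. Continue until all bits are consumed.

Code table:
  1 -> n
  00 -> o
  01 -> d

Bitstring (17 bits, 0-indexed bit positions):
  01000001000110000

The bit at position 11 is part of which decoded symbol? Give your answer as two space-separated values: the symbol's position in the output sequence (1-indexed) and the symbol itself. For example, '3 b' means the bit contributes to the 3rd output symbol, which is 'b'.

Answer: 6 d

Derivation:
Bit 0: prefix='0' (no match yet)
Bit 1: prefix='01' -> emit 'd', reset
Bit 2: prefix='0' (no match yet)
Bit 3: prefix='00' -> emit 'o', reset
Bit 4: prefix='0' (no match yet)
Bit 5: prefix='00' -> emit 'o', reset
Bit 6: prefix='0' (no match yet)
Bit 7: prefix='01' -> emit 'd', reset
Bit 8: prefix='0' (no match yet)
Bit 9: prefix='00' -> emit 'o', reset
Bit 10: prefix='0' (no match yet)
Bit 11: prefix='01' -> emit 'd', reset
Bit 12: prefix='1' -> emit 'n', reset
Bit 13: prefix='0' (no match yet)
Bit 14: prefix='00' -> emit 'o', reset
Bit 15: prefix='0' (no match yet)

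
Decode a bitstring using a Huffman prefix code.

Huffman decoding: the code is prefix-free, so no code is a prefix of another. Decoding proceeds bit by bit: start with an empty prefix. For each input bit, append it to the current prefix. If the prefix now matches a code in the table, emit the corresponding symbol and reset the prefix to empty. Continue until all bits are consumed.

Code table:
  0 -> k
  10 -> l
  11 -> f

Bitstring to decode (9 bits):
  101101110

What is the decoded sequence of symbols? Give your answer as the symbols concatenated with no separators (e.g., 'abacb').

Answer: lfkfl

Derivation:
Bit 0: prefix='1' (no match yet)
Bit 1: prefix='10' -> emit 'l', reset
Bit 2: prefix='1' (no match yet)
Bit 3: prefix='11' -> emit 'f', reset
Bit 4: prefix='0' -> emit 'k', reset
Bit 5: prefix='1' (no match yet)
Bit 6: prefix='11' -> emit 'f', reset
Bit 7: prefix='1' (no match yet)
Bit 8: prefix='10' -> emit 'l', reset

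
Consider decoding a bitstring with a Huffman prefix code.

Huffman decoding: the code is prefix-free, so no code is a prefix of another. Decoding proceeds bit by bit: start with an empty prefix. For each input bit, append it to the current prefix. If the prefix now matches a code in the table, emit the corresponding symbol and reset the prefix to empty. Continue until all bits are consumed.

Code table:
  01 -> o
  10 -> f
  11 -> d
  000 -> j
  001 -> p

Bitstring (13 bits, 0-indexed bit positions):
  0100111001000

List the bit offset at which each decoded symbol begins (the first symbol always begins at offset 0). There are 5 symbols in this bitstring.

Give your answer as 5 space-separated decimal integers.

Answer: 0 2 5 7 10

Derivation:
Bit 0: prefix='0' (no match yet)
Bit 1: prefix='01' -> emit 'o', reset
Bit 2: prefix='0' (no match yet)
Bit 3: prefix='00' (no match yet)
Bit 4: prefix='001' -> emit 'p', reset
Bit 5: prefix='1' (no match yet)
Bit 6: prefix='11' -> emit 'd', reset
Bit 7: prefix='0' (no match yet)
Bit 8: prefix='00' (no match yet)
Bit 9: prefix='001' -> emit 'p', reset
Bit 10: prefix='0' (no match yet)
Bit 11: prefix='00' (no match yet)
Bit 12: prefix='000' -> emit 'j', reset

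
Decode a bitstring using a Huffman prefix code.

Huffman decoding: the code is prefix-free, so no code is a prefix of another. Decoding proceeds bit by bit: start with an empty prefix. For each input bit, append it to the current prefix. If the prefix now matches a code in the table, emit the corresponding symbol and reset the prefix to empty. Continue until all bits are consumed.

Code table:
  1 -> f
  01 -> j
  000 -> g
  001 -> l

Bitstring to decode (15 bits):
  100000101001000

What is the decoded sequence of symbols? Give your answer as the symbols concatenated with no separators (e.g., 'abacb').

Answer: fgljlg

Derivation:
Bit 0: prefix='1' -> emit 'f', reset
Bit 1: prefix='0' (no match yet)
Bit 2: prefix='00' (no match yet)
Bit 3: prefix='000' -> emit 'g', reset
Bit 4: prefix='0' (no match yet)
Bit 5: prefix='00' (no match yet)
Bit 6: prefix='001' -> emit 'l', reset
Bit 7: prefix='0' (no match yet)
Bit 8: prefix='01' -> emit 'j', reset
Bit 9: prefix='0' (no match yet)
Bit 10: prefix='00' (no match yet)
Bit 11: prefix='001' -> emit 'l', reset
Bit 12: prefix='0' (no match yet)
Bit 13: prefix='00' (no match yet)
Bit 14: prefix='000' -> emit 'g', reset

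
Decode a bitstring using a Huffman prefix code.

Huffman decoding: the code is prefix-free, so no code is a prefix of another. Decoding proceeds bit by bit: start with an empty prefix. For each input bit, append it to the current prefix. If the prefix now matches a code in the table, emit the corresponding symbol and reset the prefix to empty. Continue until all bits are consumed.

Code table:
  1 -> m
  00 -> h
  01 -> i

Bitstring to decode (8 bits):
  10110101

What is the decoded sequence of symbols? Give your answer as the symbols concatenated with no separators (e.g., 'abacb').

Bit 0: prefix='1' -> emit 'm', reset
Bit 1: prefix='0' (no match yet)
Bit 2: prefix='01' -> emit 'i', reset
Bit 3: prefix='1' -> emit 'm', reset
Bit 4: prefix='0' (no match yet)
Bit 5: prefix='01' -> emit 'i', reset
Bit 6: prefix='0' (no match yet)
Bit 7: prefix='01' -> emit 'i', reset

Answer: mimii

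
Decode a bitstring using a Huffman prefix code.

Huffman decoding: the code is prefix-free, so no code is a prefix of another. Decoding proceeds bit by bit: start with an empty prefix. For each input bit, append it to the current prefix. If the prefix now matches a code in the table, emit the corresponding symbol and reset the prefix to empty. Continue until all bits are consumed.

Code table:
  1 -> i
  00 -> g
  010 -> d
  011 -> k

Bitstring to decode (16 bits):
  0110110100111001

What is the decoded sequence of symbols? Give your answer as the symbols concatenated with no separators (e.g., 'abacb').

Bit 0: prefix='0' (no match yet)
Bit 1: prefix='01' (no match yet)
Bit 2: prefix='011' -> emit 'k', reset
Bit 3: prefix='0' (no match yet)
Bit 4: prefix='01' (no match yet)
Bit 5: prefix='011' -> emit 'k', reset
Bit 6: prefix='0' (no match yet)
Bit 7: prefix='01' (no match yet)
Bit 8: prefix='010' -> emit 'd', reset
Bit 9: prefix='0' (no match yet)
Bit 10: prefix='01' (no match yet)
Bit 11: prefix='011' -> emit 'k', reset
Bit 12: prefix='1' -> emit 'i', reset
Bit 13: prefix='0' (no match yet)
Bit 14: prefix='00' -> emit 'g', reset
Bit 15: prefix='1' -> emit 'i', reset

Answer: kkdkigi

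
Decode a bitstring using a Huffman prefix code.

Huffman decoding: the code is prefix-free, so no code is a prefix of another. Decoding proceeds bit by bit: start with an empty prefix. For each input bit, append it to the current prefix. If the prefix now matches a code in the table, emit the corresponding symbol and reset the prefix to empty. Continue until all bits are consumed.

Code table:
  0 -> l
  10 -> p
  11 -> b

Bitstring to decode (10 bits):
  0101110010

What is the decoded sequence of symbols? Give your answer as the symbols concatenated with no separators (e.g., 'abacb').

Bit 0: prefix='0' -> emit 'l', reset
Bit 1: prefix='1' (no match yet)
Bit 2: prefix='10' -> emit 'p', reset
Bit 3: prefix='1' (no match yet)
Bit 4: prefix='11' -> emit 'b', reset
Bit 5: prefix='1' (no match yet)
Bit 6: prefix='10' -> emit 'p', reset
Bit 7: prefix='0' -> emit 'l', reset
Bit 8: prefix='1' (no match yet)
Bit 9: prefix='10' -> emit 'p', reset

Answer: lpbplp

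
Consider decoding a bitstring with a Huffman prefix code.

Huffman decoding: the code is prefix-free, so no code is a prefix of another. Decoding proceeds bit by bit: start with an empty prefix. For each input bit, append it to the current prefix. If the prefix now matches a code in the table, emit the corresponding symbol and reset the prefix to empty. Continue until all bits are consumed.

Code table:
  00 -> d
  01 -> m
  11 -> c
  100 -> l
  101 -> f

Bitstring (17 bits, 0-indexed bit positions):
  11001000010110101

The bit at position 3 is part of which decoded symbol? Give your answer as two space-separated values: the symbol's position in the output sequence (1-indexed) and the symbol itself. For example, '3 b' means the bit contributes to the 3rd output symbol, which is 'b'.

Bit 0: prefix='1' (no match yet)
Bit 1: prefix='11' -> emit 'c', reset
Bit 2: prefix='0' (no match yet)
Bit 3: prefix='00' -> emit 'd', reset
Bit 4: prefix='1' (no match yet)
Bit 5: prefix='10' (no match yet)
Bit 6: prefix='100' -> emit 'l', reset
Bit 7: prefix='0' (no match yet)

Answer: 2 d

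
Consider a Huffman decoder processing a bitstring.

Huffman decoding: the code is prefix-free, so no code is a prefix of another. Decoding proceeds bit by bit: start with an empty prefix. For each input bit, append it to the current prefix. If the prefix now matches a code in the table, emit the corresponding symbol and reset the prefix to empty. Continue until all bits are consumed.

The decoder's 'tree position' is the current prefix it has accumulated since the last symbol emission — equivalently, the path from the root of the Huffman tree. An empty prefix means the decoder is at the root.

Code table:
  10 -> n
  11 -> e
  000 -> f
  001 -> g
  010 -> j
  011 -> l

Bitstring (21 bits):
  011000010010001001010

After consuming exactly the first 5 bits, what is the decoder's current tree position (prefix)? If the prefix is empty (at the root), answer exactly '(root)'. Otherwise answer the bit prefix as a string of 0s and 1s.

Bit 0: prefix='0' (no match yet)
Bit 1: prefix='01' (no match yet)
Bit 2: prefix='011' -> emit 'l', reset
Bit 3: prefix='0' (no match yet)
Bit 4: prefix='00' (no match yet)

Answer: 00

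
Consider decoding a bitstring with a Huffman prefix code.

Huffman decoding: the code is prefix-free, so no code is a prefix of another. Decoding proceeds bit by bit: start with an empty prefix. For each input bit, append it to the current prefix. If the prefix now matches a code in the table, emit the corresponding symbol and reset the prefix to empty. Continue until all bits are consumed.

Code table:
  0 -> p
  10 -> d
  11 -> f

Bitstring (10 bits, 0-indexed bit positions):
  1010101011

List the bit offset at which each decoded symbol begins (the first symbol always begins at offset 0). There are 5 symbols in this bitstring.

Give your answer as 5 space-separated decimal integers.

Answer: 0 2 4 6 8

Derivation:
Bit 0: prefix='1' (no match yet)
Bit 1: prefix='10' -> emit 'd', reset
Bit 2: prefix='1' (no match yet)
Bit 3: prefix='10' -> emit 'd', reset
Bit 4: prefix='1' (no match yet)
Bit 5: prefix='10' -> emit 'd', reset
Bit 6: prefix='1' (no match yet)
Bit 7: prefix='10' -> emit 'd', reset
Bit 8: prefix='1' (no match yet)
Bit 9: prefix='11' -> emit 'f', reset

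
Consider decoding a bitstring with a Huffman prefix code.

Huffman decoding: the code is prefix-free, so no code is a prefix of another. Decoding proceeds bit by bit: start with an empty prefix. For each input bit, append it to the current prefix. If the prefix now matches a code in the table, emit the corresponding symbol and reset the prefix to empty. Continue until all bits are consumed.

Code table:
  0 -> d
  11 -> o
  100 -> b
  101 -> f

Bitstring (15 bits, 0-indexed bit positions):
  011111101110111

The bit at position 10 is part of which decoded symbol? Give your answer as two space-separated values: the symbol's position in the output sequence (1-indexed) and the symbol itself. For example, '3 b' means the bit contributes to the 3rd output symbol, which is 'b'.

Answer: 7 f

Derivation:
Bit 0: prefix='0' -> emit 'd', reset
Bit 1: prefix='1' (no match yet)
Bit 2: prefix='11' -> emit 'o', reset
Bit 3: prefix='1' (no match yet)
Bit 4: prefix='11' -> emit 'o', reset
Bit 5: prefix='1' (no match yet)
Bit 6: prefix='11' -> emit 'o', reset
Bit 7: prefix='0' -> emit 'd', reset
Bit 8: prefix='1' (no match yet)
Bit 9: prefix='11' -> emit 'o', reset
Bit 10: prefix='1' (no match yet)
Bit 11: prefix='10' (no match yet)
Bit 12: prefix='101' -> emit 'f', reset
Bit 13: prefix='1' (no match yet)
Bit 14: prefix='11' -> emit 'o', reset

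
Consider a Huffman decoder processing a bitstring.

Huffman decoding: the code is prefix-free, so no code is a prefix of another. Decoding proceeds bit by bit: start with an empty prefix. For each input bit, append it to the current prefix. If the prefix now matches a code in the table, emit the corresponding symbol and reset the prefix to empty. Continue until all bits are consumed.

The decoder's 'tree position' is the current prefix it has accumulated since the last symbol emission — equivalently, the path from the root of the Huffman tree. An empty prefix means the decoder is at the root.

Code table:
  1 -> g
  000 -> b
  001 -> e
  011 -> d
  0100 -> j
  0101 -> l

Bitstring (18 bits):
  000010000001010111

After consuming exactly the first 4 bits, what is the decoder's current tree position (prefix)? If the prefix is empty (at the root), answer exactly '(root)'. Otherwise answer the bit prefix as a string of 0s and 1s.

Bit 0: prefix='0' (no match yet)
Bit 1: prefix='00' (no match yet)
Bit 2: prefix='000' -> emit 'b', reset
Bit 3: prefix='0' (no match yet)

Answer: 0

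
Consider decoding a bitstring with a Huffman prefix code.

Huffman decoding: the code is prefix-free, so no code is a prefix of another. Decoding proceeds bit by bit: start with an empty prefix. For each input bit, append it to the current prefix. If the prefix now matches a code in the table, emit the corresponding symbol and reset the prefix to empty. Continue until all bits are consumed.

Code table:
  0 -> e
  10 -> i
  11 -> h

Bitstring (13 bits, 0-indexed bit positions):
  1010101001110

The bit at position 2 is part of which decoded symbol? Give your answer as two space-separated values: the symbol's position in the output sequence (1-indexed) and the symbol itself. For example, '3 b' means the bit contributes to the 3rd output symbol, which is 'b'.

Answer: 2 i

Derivation:
Bit 0: prefix='1' (no match yet)
Bit 1: prefix='10' -> emit 'i', reset
Bit 2: prefix='1' (no match yet)
Bit 3: prefix='10' -> emit 'i', reset
Bit 4: prefix='1' (no match yet)
Bit 5: prefix='10' -> emit 'i', reset
Bit 6: prefix='1' (no match yet)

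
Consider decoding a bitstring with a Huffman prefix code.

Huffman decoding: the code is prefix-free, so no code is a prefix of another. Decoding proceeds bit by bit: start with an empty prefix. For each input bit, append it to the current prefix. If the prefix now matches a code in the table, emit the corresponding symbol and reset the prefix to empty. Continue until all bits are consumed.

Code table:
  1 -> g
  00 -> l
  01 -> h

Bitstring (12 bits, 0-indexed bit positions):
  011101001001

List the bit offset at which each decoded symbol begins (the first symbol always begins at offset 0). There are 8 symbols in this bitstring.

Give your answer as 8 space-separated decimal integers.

Answer: 0 2 3 4 6 8 9 11

Derivation:
Bit 0: prefix='0' (no match yet)
Bit 1: prefix='01' -> emit 'h', reset
Bit 2: prefix='1' -> emit 'g', reset
Bit 3: prefix='1' -> emit 'g', reset
Bit 4: prefix='0' (no match yet)
Bit 5: prefix='01' -> emit 'h', reset
Bit 6: prefix='0' (no match yet)
Bit 7: prefix='00' -> emit 'l', reset
Bit 8: prefix='1' -> emit 'g', reset
Bit 9: prefix='0' (no match yet)
Bit 10: prefix='00' -> emit 'l', reset
Bit 11: prefix='1' -> emit 'g', reset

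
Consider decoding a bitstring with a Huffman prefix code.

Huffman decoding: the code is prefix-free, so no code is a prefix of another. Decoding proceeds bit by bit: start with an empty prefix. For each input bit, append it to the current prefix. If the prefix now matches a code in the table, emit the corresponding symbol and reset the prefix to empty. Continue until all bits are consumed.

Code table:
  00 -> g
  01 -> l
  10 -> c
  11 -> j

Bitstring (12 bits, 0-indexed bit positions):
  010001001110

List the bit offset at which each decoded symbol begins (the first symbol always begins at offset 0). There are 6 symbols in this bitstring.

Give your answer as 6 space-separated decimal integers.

Bit 0: prefix='0' (no match yet)
Bit 1: prefix='01' -> emit 'l', reset
Bit 2: prefix='0' (no match yet)
Bit 3: prefix='00' -> emit 'g', reset
Bit 4: prefix='0' (no match yet)
Bit 5: prefix='01' -> emit 'l', reset
Bit 6: prefix='0' (no match yet)
Bit 7: prefix='00' -> emit 'g', reset
Bit 8: prefix='1' (no match yet)
Bit 9: prefix='11' -> emit 'j', reset
Bit 10: prefix='1' (no match yet)
Bit 11: prefix='10' -> emit 'c', reset

Answer: 0 2 4 6 8 10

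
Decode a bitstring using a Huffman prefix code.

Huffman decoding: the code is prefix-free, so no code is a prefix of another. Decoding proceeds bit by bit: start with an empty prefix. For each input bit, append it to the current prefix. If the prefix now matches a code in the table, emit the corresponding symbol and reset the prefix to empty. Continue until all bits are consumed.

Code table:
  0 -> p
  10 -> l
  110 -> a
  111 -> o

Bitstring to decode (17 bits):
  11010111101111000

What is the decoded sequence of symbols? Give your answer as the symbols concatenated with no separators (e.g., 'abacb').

Bit 0: prefix='1' (no match yet)
Bit 1: prefix='11' (no match yet)
Bit 2: prefix='110' -> emit 'a', reset
Bit 3: prefix='1' (no match yet)
Bit 4: prefix='10' -> emit 'l', reset
Bit 5: prefix='1' (no match yet)
Bit 6: prefix='11' (no match yet)
Bit 7: prefix='111' -> emit 'o', reset
Bit 8: prefix='1' (no match yet)
Bit 9: prefix='10' -> emit 'l', reset
Bit 10: prefix='1' (no match yet)
Bit 11: prefix='11' (no match yet)
Bit 12: prefix='111' -> emit 'o', reset
Bit 13: prefix='1' (no match yet)
Bit 14: prefix='10' -> emit 'l', reset
Bit 15: prefix='0' -> emit 'p', reset
Bit 16: prefix='0' -> emit 'p', reset

Answer: alololpp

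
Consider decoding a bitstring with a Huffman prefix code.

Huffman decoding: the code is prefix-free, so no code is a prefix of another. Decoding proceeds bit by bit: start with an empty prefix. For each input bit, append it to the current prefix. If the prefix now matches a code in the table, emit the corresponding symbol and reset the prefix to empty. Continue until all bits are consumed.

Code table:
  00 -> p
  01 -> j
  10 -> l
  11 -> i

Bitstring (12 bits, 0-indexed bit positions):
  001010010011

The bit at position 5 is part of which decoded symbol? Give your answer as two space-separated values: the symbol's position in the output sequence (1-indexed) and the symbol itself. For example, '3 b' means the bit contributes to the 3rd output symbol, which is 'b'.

Answer: 3 l

Derivation:
Bit 0: prefix='0' (no match yet)
Bit 1: prefix='00' -> emit 'p', reset
Bit 2: prefix='1' (no match yet)
Bit 3: prefix='10' -> emit 'l', reset
Bit 4: prefix='1' (no match yet)
Bit 5: prefix='10' -> emit 'l', reset
Bit 6: prefix='0' (no match yet)
Bit 7: prefix='01' -> emit 'j', reset
Bit 8: prefix='0' (no match yet)
Bit 9: prefix='00' -> emit 'p', reset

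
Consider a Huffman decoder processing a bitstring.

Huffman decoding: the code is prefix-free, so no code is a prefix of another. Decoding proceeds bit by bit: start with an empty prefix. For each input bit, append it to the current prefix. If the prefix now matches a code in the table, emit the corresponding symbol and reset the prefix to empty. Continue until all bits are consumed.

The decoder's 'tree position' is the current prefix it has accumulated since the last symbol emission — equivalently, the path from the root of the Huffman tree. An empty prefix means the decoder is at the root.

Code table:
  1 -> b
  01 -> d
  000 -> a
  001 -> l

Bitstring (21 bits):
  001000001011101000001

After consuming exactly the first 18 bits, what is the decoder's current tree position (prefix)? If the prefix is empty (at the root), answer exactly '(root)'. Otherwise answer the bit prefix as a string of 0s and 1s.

Answer: (root)

Derivation:
Bit 0: prefix='0' (no match yet)
Bit 1: prefix='00' (no match yet)
Bit 2: prefix='001' -> emit 'l', reset
Bit 3: prefix='0' (no match yet)
Bit 4: prefix='00' (no match yet)
Bit 5: prefix='000' -> emit 'a', reset
Bit 6: prefix='0' (no match yet)
Bit 7: prefix='00' (no match yet)
Bit 8: prefix='001' -> emit 'l', reset
Bit 9: prefix='0' (no match yet)
Bit 10: prefix='01' -> emit 'd', reset
Bit 11: prefix='1' -> emit 'b', reset
Bit 12: prefix='1' -> emit 'b', reset
Bit 13: prefix='0' (no match yet)
Bit 14: prefix='01' -> emit 'd', reset
Bit 15: prefix='0' (no match yet)
Bit 16: prefix='00' (no match yet)
Bit 17: prefix='000' -> emit 'a', reset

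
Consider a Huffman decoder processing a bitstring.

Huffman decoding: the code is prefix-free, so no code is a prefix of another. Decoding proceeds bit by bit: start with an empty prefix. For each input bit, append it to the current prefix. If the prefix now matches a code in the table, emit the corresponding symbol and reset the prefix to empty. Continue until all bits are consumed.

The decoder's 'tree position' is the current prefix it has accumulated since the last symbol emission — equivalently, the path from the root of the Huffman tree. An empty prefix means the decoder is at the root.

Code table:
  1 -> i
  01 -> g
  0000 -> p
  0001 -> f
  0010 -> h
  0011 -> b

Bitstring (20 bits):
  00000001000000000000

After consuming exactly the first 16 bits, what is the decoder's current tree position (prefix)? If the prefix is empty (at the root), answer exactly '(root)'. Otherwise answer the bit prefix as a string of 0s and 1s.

Answer: (root)

Derivation:
Bit 0: prefix='0' (no match yet)
Bit 1: prefix='00' (no match yet)
Bit 2: prefix='000' (no match yet)
Bit 3: prefix='0000' -> emit 'p', reset
Bit 4: prefix='0' (no match yet)
Bit 5: prefix='00' (no match yet)
Bit 6: prefix='000' (no match yet)
Bit 7: prefix='0001' -> emit 'f', reset
Bit 8: prefix='0' (no match yet)
Bit 9: prefix='00' (no match yet)
Bit 10: prefix='000' (no match yet)
Bit 11: prefix='0000' -> emit 'p', reset
Bit 12: prefix='0' (no match yet)
Bit 13: prefix='00' (no match yet)
Bit 14: prefix='000' (no match yet)
Bit 15: prefix='0000' -> emit 'p', reset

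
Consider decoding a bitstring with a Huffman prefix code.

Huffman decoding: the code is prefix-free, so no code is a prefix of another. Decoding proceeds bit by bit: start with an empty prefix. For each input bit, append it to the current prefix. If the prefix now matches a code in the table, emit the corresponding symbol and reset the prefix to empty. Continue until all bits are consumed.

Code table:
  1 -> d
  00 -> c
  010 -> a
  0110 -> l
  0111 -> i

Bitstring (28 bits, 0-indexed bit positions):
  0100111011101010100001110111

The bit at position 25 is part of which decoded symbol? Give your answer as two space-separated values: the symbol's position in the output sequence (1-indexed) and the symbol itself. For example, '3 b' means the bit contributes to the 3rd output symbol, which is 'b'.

Bit 0: prefix='0' (no match yet)
Bit 1: prefix='01' (no match yet)
Bit 2: prefix='010' -> emit 'a', reset
Bit 3: prefix='0' (no match yet)
Bit 4: prefix='01' (no match yet)
Bit 5: prefix='011' (no match yet)
Bit 6: prefix='0111' -> emit 'i', reset
Bit 7: prefix='0' (no match yet)
Bit 8: prefix='01' (no match yet)
Bit 9: prefix='011' (no match yet)
Bit 10: prefix='0111' -> emit 'i', reset
Bit 11: prefix='0' (no match yet)
Bit 12: prefix='01' (no match yet)
Bit 13: prefix='010' -> emit 'a', reset
Bit 14: prefix='1' -> emit 'd', reset
Bit 15: prefix='0' (no match yet)
Bit 16: prefix='01' (no match yet)
Bit 17: prefix='010' -> emit 'a', reset
Bit 18: prefix='0' (no match yet)
Bit 19: prefix='00' -> emit 'c', reset
Bit 20: prefix='0' (no match yet)
Bit 21: prefix='01' (no match yet)
Bit 22: prefix='011' (no match yet)
Bit 23: prefix='0111' -> emit 'i', reset
Bit 24: prefix='0' (no match yet)
Bit 25: prefix='01' (no match yet)
Bit 26: prefix='011' (no match yet)
Bit 27: prefix='0111' -> emit 'i', reset

Answer: 9 i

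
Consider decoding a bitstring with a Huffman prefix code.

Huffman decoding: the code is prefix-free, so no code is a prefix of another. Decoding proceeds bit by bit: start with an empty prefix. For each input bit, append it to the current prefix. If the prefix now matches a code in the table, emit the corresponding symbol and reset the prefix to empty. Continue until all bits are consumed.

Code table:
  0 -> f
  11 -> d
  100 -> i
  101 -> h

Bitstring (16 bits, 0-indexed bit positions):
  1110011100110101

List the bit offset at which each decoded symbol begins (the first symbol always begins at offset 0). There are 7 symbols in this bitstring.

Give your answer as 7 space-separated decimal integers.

Answer: 0 2 5 7 10 12 13

Derivation:
Bit 0: prefix='1' (no match yet)
Bit 1: prefix='11' -> emit 'd', reset
Bit 2: prefix='1' (no match yet)
Bit 3: prefix='10' (no match yet)
Bit 4: prefix='100' -> emit 'i', reset
Bit 5: prefix='1' (no match yet)
Bit 6: prefix='11' -> emit 'd', reset
Bit 7: prefix='1' (no match yet)
Bit 8: prefix='10' (no match yet)
Bit 9: prefix='100' -> emit 'i', reset
Bit 10: prefix='1' (no match yet)
Bit 11: prefix='11' -> emit 'd', reset
Bit 12: prefix='0' -> emit 'f', reset
Bit 13: prefix='1' (no match yet)
Bit 14: prefix='10' (no match yet)
Bit 15: prefix='101' -> emit 'h', reset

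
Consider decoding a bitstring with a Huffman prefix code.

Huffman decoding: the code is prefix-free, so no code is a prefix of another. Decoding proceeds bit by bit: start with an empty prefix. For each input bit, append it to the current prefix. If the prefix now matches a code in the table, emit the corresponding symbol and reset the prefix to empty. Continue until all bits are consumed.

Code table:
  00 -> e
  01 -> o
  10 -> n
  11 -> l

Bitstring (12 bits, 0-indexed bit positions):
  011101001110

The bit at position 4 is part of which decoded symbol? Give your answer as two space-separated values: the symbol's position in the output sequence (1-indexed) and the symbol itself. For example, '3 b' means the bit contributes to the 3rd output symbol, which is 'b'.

Answer: 3 o

Derivation:
Bit 0: prefix='0' (no match yet)
Bit 1: prefix='01' -> emit 'o', reset
Bit 2: prefix='1' (no match yet)
Bit 3: prefix='11' -> emit 'l', reset
Bit 4: prefix='0' (no match yet)
Bit 5: prefix='01' -> emit 'o', reset
Bit 6: prefix='0' (no match yet)
Bit 7: prefix='00' -> emit 'e', reset
Bit 8: prefix='1' (no match yet)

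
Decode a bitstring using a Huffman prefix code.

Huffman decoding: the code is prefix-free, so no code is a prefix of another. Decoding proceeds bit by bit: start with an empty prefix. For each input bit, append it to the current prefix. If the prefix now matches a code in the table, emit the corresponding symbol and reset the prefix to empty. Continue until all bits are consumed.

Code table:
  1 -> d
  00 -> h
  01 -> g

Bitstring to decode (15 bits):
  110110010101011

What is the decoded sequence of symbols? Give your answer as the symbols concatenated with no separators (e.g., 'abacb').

Bit 0: prefix='1' -> emit 'd', reset
Bit 1: prefix='1' -> emit 'd', reset
Bit 2: prefix='0' (no match yet)
Bit 3: prefix='01' -> emit 'g', reset
Bit 4: prefix='1' -> emit 'd', reset
Bit 5: prefix='0' (no match yet)
Bit 6: prefix='00' -> emit 'h', reset
Bit 7: prefix='1' -> emit 'd', reset
Bit 8: prefix='0' (no match yet)
Bit 9: prefix='01' -> emit 'g', reset
Bit 10: prefix='0' (no match yet)
Bit 11: prefix='01' -> emit 'g', reset
Bit 12: prefix='0' (no match yet)
Bit 13: prefix='01' -> emit 'g', reset
Bit 14: prefix='1' -> emit 'd', reset

Answer: ddgdhdgggd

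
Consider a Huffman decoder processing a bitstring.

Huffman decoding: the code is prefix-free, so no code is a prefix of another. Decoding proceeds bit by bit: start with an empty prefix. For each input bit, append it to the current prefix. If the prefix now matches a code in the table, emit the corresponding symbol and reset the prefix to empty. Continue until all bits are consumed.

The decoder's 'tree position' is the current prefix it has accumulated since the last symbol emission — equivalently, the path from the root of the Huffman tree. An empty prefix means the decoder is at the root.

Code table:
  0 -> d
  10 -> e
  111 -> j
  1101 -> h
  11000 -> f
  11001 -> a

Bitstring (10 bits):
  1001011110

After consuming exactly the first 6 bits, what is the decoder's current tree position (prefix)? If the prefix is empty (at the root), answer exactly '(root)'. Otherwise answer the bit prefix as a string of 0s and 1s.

Bit 0: prefix='1' (no match yet)
Bit 1: prefix='10' -> emit 'e', reset
Bit 2: prefix='0' -> emit 'd', reset
Bit 3: prefix='1' (no match yet)
Bit 4: prefix='10' -> emit 'e', reset
Bit 5: prefix='1' (no match yet)

Answer: 1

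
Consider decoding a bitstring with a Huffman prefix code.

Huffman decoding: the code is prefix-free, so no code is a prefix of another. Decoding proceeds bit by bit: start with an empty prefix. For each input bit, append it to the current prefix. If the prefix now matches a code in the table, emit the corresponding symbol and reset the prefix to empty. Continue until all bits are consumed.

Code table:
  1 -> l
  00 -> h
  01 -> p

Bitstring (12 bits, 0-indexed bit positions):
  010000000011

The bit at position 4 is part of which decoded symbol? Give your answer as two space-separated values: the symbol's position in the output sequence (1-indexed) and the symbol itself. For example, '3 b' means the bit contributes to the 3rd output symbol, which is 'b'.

Answer: 3 h

Derivation:
Bit 0: prefix='0' (no match yet)
Bit 1: prefix='01' -> emit 'p', reset
Bit 2: prefix='0' (no match yet)
Bit 3: prefix='00' -> emit 'h', reset
Bit 4: prefix='0' (no match yet)
Bit 5: prefix='00' -> emit 'h', reset
Bit 6: prefix='0' (no match yet)
Bit 7: prefix='00' -> emit 'h', reset
Bit 8: prefix='0' (no match yet)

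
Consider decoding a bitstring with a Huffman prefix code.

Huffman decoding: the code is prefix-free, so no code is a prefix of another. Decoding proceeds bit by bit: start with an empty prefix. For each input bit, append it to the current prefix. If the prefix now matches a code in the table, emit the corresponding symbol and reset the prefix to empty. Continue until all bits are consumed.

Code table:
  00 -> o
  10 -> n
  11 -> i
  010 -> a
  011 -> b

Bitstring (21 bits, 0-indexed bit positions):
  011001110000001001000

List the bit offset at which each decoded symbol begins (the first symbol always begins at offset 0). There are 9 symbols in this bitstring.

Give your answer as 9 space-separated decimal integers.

Bit 0: prefix='0' (no match yet)
Bit 1: prefix='01' (no match yet)
Bit 2: prefix='011' -> emit 'b', reset
Bit 3: prefix='0' (no match yet)
Bit 4: prefix='00' -> emit 'o', reset
Bit 5: prefix='1' (no match yet)
Bit 6: prefix='11' -> emit 'i', reset
Bit 7: prefix='1' (no match yet)
Bit 8: prefix='10' -> emit 'n', reset
Bit 9: prefix='0' (no match yet)
Bit 10: prefix='00' -> emit 'o', reset
Bit 11: prefix='0' (no match yet)
Bit 12: prefix='00' -> emit 'o', reset
Bit 13: prefix='0' (no match yet)
Bit 14: prefix='01' (no match yet)
Bit 15: prefix='010' -> emit 'a', reset
Bit 16: prefix='0' (no match yet)
Bit 17: prefix='01' (no match yet)
Bit 18: prefix='010' -> emit 'a', reset
Bit 19: prefix='0' (no match yet)
Bit 20: prefix='00' -> emit 'o', reset

Answer: 0 3 5 7 9 11 13 16 19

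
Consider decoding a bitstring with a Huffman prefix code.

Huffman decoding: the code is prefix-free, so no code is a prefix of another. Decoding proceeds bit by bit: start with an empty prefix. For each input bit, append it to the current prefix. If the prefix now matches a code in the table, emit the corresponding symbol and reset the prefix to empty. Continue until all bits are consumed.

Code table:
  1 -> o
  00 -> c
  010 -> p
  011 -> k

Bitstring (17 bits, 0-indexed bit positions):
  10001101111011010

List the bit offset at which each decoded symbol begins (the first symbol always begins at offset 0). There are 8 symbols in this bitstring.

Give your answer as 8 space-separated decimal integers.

Answer: 0 1 3 6 9 10 11 14

Derivation:
Bit 0: prefix='1' -> emit 'o', reset
Bit 1: prefix='0' (no match yet)
Bit 2: prefix='00' -> emit 'c', reset
Bit 3: prefix='0' (no match yet)
Bit 4: prefix='01' (no match yet)
Bit 5: prefix='011' -> emit 'k', reset
Bit 6: prefix='0' (no match yet)
Bit 7: prefix='01' (no match yet)
Bit 8: prefix='011' -> emit 'k', reset
Bit 9: prefix='1' -> emit 'o', reset
Bit 10: prefix='1' -> emit 'o', reset
Bit 11: prefix='0' (no match yet)
Bit 12: prefix='01' (no match yet)
Bit 13: prefix='011' -> emit 'k', reset
Bit 14: prefix='0' (no match yet)
Bit 15: prefix='01' (no match yet)
Bit 16: prefix='010' -> emit 'p', reset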